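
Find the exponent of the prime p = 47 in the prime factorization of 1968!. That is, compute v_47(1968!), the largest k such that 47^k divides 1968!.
v_47(1968!) = 41

Legendre's formula: v_p(n!) = Σ_{k ≥ 1} ⌊n / p^k⌋. For p = 47, n = 1968, the terms are:
  ⌊1968/47^1⌋ = ⌊1968/47⌋ = 41
(the next term ⌊1968/47^2⌋ = 0, terminating the sum). Summing: v_47(1968!) = 41 = 41.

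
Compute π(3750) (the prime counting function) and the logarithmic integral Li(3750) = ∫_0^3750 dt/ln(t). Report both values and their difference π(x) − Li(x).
π(3750) = 522;  Li(3750) ≈ 535.11;  π(x) − Li(x) ≈ -13.11.

Direct count of primes ≤ 3750 gives π(3750) = 522. Numerical evaluation of the logarithmic integral gives Li(3750) ≈ 535.11. The difference π(x) − Li(x) ≈ -13.11 is typically negative for small/moderate x (Li(x) overestimates), though Littlewood's theorem shows this sign changes infinitely often.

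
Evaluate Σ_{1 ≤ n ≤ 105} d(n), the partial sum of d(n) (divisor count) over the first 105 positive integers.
Σ_{n ≤ 105} d(n) = 510

Compute d(n) for each 1 ≤ n ≤ 105: d(1) = 1, d(2) = 2, d(3) = 2, d(4) = 3, d(5) = 2, d(6) = 4, d(7) = 2, d(8) = 4, d(9) = 3, d(10) = 4, d(11) = 2, d(12) = 6, d(13) = 2, d(14) = 4, d(15) = 4, d(16) = 5, d(17) = 2, d(18) = 6, d(19) = 2, d(20) = 6, d(21) = 4, d(22) = 4, d(23) = 2, d(24) = 8, d(25) = 3, d(26) = 4, d(27) = 4, d(28) = 6, d(29) = 2, d(30) = 8, d(31) = 2, d(32) = 6, d(33) = 4, d(34) = 4, d(35) = 4, d(36) = 9, d(37) = 2, d(38) = 4, d(39) = 4, d(40) = 8, d(41) = 2, d(42) = 8, d(43) = 2, d(44) = 6, d(45) = 6, d(46) = 4, d(47) = 2, d(48) = 10, d(49) = 3, d(50) = 6, d(51) = 4, d(52) = 6, d(53) = 2, d(54) = 8, d(55) = 4, d(56) = 8, d(57) = 4, d(58) = 4, d(59) = 2, d(60) = 12, d(61) = 2, d(62) = 4, d(63) = 6, d(64) = 7, d(65) = 4, d(66) = 8, d(67) = 2, d(68) = 6, d(69) = 4, d(70) = 8, d(71) = 2, d(72) = 12, d(73) = 2, d(74) = 4, d(75) = 6, d(76) = 6, d(77) = 4, d(78) = 8, d(79) = 2, d(80) = 10, d(81) = 5, d(82) = 4, d(83) = 2, d(84) = 12, d(85) = 4, d(86) = 4, d(87) = 4, d(88) = 8, d(89) = 2, d(90) = 12, d(91) = 4, d(92) = 6, d(93) = 4, d(94) = 4, d(95) = 4, d(96) = 12, d(97) = 2, d(98) = 6, d(99) = 6, d(100) = 9, d(101) = 2, d(102) = 8, d(103) = 2, d(104) = 8, d(105) = 8. Summing all 105 values: 510. (Dirichlet's divisor formula: Σ_{n ≤ x} d(n) = x ln(x) + (2γ − 1) x + O(√x). For x = 105, the asymptotic estimate is ≈ 504.88.)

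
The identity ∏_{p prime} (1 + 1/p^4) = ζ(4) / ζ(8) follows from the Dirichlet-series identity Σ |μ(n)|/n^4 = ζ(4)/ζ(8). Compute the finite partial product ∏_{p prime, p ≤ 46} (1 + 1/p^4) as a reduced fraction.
∏ = 9797980044774469102330603903164632306176249714317508104704/9089648120265456627180951239843248289566061362769110535625

The primes p ≤ 46 are [2, 3, 5, 7, 11, 13, 17, 19, 23, 29, 31, 37, 41, 43]. For each, (1 + 1/p^4) = (p^4 + 1)/p^4. Multiplying these fractions over p ∈ [2, 3, 5, 7, 11, 13, 17, 19, 23, 29, 31, 37, 41, 43] gives 9797980044774469102330603903164632306176249714317508104704/9089648120265456627180951239843248289566061362769110535625. (In the limit P → ∞ this tends to ζ(4)/ζ(8).)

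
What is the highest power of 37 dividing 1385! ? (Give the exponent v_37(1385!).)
v_37(1385!) = 38

Legendre's formula: v_p(n!) = Σ_{k ≥ 1} ⌊n / p^k⌋. For p = 37, n = 1385, the terms are:
  ⌊1385/37^1⌋ = ⌊1385/37⌋ = 37
  ⌊1385/37^2⌋ = ⌊1385/1369⌋ = 1
(the next term ⌊1385/37^3⌋ = 0, terminating the sum). Summing: v_37(1385!) = 37 + 1 = 38.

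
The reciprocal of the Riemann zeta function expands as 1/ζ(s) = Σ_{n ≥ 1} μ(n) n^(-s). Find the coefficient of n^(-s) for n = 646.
μ(646) = -1

Factor n = 646 = 2 · 17 · 19. μ(n) = 0 if any exponent ≥ 2 (not squarefree); otherwise μ(n) = (−1)^{ω(n)} where ω(n) is the number of distinct prime factors. Applying: μ(646) = -1.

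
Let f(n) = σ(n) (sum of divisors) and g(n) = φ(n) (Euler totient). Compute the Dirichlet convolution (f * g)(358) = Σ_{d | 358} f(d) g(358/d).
(σ * φ)(358) = 1432

Divisors of 358: [1, 2, 179, 358]. For each d | 358:
  d = 1: σ(1) · φ(358/1) = 1 · 178 = 178
  d = 2: σ(2) · φ(358/2) = 3 · 178 = 534
  d = 179: σ(179) · φ(358/179) = 180 · 1 = 180
  d = 358: σ(358) · φ(358/358) = 540 · 1 = 540
Summing: (σ * φ)(358) = 178 + 534 + 180 + 540 = 1432.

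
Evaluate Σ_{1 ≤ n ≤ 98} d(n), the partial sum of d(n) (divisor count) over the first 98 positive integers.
Σ_{n ≤ 98} d(n) = 467

Compute d(n) for each 1 ≤ n ≤ 98: d(1) = 1, d(2) = 2, d(3) = 2, d(4) = 3, d(5) = 2, d(6) = 4, d(7) = 2, d(8) = 4, d(9) = 3, d(10) = 4, d(11) = 2, d(12) = 6, d(13) = 2, d(14) = 4, d(15) = 4, d(16) = 5, d(17) = 2, d(18) = 6, d(19) = 2, d(20) = 6, d(21) = 4, d(22) = 4, d(23) = 2, d(24) = 8, d(25) = 3, d(26) = 4, d(27) = 4, d(28) = 6, d(29) = 2, d(30) = 8, d(31) = 2, d(32) = 6, d(33) = 4, d(34) = 4, d(35) = 4, d(36) = 9, d(37) = 2, d(38) = 4, d(39) = 4, d(40) = 8, d(41) = 2, d(42) = 8, d(43) = 2, d(44) = 6, d(45) = 6, d(46) = 4, d(47) = 2, d(48) = 10, d(49) = 3, d(50) = 6, d(51) = 4, d(52) = 6, d(53) = 2, d(54) = 8, d(55) = 4, d(56) = 8, d(57) = 4, d(58) = 4, d(59) = 2, d(60) = 12, d(61) = 2, d(62) = 4, d(63) = 6, d(64) = 7, d(65) = 4, d(66) = 8, d(67) = 2, d(68) = 6, d(69) = 4, d(70) = 8, d(71) = 2, d(72) = 12, d(73) = 2, d(74) = 4, d(75) = 6, d(76) = 6, d(77) = 4, d(78) = 8, d(79) = 2, d(80) = 10, d(81) = 5, d(82) = 4, d(83) = 2, d(84) = 12, d(85) = 4, d(86) = 4, d(87) = 4, d(88) = 8, d(89) = 2, d(90) = 12, d(91) = 4, d(92) = 6, d(93) = 4, d(94) = 4, d(95) = 4, d(96) = 12, d(97) = 2, d(98) = 6. Summing all 98 values: 467. (Dirichlet's divisor formula: Σ_{n ≤ x} d(n) = x ln(x) + (2γ − 1) x + O(√x). For x = 98, the asymptotic estimate is ≈ 464.46.)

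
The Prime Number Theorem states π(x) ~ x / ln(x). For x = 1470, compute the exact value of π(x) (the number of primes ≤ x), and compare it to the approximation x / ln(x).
π(1470) = 232;  x/ln(x) ≈ 201.56;  relative error ≈ 13.12%.

Directly count primes up to 1470: π(1470) = 232. The PNT approximation gives 1470/ln(1470) ≈ 1470/7.29302 ≈ 201.56. Relative error (π(x) − x/ln(x)) / π(x) ≈ 13.12%; the approximation is known to undercount slightly (Li(x) is a better estimate).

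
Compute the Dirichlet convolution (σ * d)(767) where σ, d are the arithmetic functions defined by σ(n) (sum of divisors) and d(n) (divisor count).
(σ * d)(767) = 992

Divisors of 767: [1, 13, 59, 767]. For each d | 767:
  d = 1: σ(1) · d(767/1) = 1 · 4 = 4
  d = 13: σ(13) · d(767/13) = 14 · 2 = 28
  d = 59: σ(59) · d(767/59) = 60 · 2 = 120
  d = 767: σ(767) · d(767/767) = 840 · 1 = 840
Summing: (σ * d)(767) = 4 + 28 + 120 + 840 = 992.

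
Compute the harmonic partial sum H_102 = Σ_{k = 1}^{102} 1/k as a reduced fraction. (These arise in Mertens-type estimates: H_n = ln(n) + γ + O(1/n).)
H_102 = 1466680552926312970266451896162877432149019/281670315928038407744716588098661706369472

Direct summation: H_102 = 1 + 1/2 + ... + 1/102. The least common denominator is lcm(1, ..., 102) = 7041757898200960193617914702466542659236800; over this denominator the numerator is 7041757898200960193617914702466542659236800 + 3520878949100480096808957351233271329618400 + 2347252632733653397872638234155514219745600 + 1760439474550240048404478675616635664809200 + 1408351579640192038723582940493308531847360 + 1173626316366826698936319117077757109872800 + 1005965414028708599088273528923791808462400 + 880219737275120024202239337808317832404600 + 782417544244551132624212744718504739915200 + 704175789820096019361791470246654265923680 + 640159808927360017601628609315140241748800 + 586813158183413349468159558538878554936400 + 541673684476996937970608823266657127633600 + 502982707014354299544136764461895904231200 + 469450526546730679574527646831102843949120 + 440109868637560012101119668904158916202300 + 414221052835350599624583217792149568190400 + 391208772122275566312106372359252369957600 + 370618836747418957558837615919291718907200 + 352087894910048009680895735123327132961840 + 335321804676236199696091176307930602820800 + 320079904463680008800814304657570120874400 + 306163386878302617113822378368110550401600 + 293406579091706674734079779269439277468200 + 281670315928038407744716588098661706369472 + 270836842238498468985304411633328563816800 + 260805848081517044208070914906168246638400 + 251491353507177149772068382230947952115600 + 242819237868998627366134989740225608939200 + 234725263273365339787263823415551421974560 + 227153480587127748181223054918275569652800 + 220054934318780006050559834452079458101150 + 213386602975786672533876203105046747249600 + 207110526417675299812291608896074784095200 + 201193082805741719817654705784758361692480 + 195604386061137783156053186179626184978800 + 190317781032458383611294991958555207006400 + 185309418373709478779418807959645859453600 + 180557894825665645990202941088885709211200 + 176043947455024004840447867561663566480920 + 171750192639047809600436943962598601444800 + 167660902338118099848045588153965301410400 + 163761811586068841712044527964338201377600 + 160039952231840004400407152328785060437200 + 156483508848910226524842548943700947983040 + 153081693439151308556911189184055275200800 + 149824636131935323268466270265245588494400 + 146703289545853337367039889634719638734100 + 143709344861244085584039075560541686923200 + 140835157964019203872358294049330853184736 + 138073684278450199874861072597383189396800 + 135418421119249234492652205816664281908400 + 132863356569829437615432352876727219985600 + 130402924040758522104035457453084123319200 + 128031961785472003520325721863028048349760 + 125745676753588574886034191115473976057800 + 123539612249139652519612538639763906302400 + 121409618934499313683067494870112804469600 + 119351828783067121925727367838415977275200 + 117362631636682669893631911707775710987280 + 115438654068868199895375650860107256708800 + 113576740293563874090611527459137784826400 + 111773934892078733232030392102643534273600 + 110027467159390003025279917226039729050575 + 108334736895399387594121764653331425526720 + 106693301487893336266938101552523373624800 + 105100864152253137218177831380097651630400 + 103555263208837649906145804448037392047600 + 102054462292767539037940792789370183467200 + 100596541402870859908827352892379180846240 + 99179688707055777374900207076993558580800 + 97802193030568891578026593089813092489400 + 96462436961656988953670064417349899441600 + 95158890516229191805647495979277603503200 + 93890105309346135914905529366220568789824 + 92654709186854739389709403979822929726800 + 91451401275337145371661229902162891678400 + 90278947412832822995101470544442854605600 + 89136175926594432830606515221095476699200 + 88021973727512002420223933780831783240460 + 86935282693839014736023638302056082212800 + 85875096319523904800218471981299300722400 + 84840456604830845706239936174295694689600 + 83830451169059049924022794076982650705200 + 82844210567070119924916643558429913638080 + 81880905793034420856022263982169100688800 + 80939745956332875788711663246741869646400 + 80019976115920002200203576164392530218600 + 79120875260684945995706906769286996171200 + 78241754424455113262421274471850473991520 + 77381954925285276852944117609522446804800 + 76540846719575654278455594592027637600400 + 75717826862375916060407684972758523217600 + 74912318065967661634233135132622794247200 + 74123767349483791511767523183858343781440 + 73351644772926668683519944817359819367050 + 72595442249494434985751697963572604734400 + 71854672430622042792019537780270843461600 + 71128867658595557511292067701682249083200 + 70417578982009601936179147024665426592368 + 69720375229712477164533808935312303556800 + 69036842139225099937430536298691594698400 = 36667013823157824256661297404071935803725475, so H_102 = 36667013823157824256661297404071935803725475/7041757898200960193617914702466542659236800; reducing by gcd(36667013823157824256661297404071935803725475, 7041757898200960193617914702466542659236800) = 25 gives 1466680552926312970266451896162877432149019/281670315928038407744716588098661706369472 ≈ 5.20708. (The PNT-adjacent estimate ln(102) + γ ≈ 5.20219 matches within O(1/n).)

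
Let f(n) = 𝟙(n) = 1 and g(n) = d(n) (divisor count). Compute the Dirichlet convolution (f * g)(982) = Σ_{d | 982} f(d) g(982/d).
(𝟙 * d)(982) = 9

Divisors of 982: [1, 2, 491, 982]. For each d | 982:
  d = 1: 𝟙(1) · d(982/1) = 1 · 4 = 4
  d = 2: 𝟙(2) · d(982/2) = 1 · 2 = 2
  d = 491: 𝟙(491) · d(982/491) = 1 · 2 = 2
  d = 982: 𝟙(982) · d(982/982) = 1 · 1 = 1
Summing: (𝟙 * d)(982) = 4 + 2 + 2 + 1 = 9.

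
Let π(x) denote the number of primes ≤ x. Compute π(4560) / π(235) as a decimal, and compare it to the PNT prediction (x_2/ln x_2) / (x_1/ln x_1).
π(4560)/π(235) = 617/51 ≈ 12.0980;  PNT prediction ≈ 12.5743.

π(235) = 51 and π(4560) = 617, so π(4560)/π(235) ≈ 12.0980. The PNT-predicted ratio is (4560/ln(4560)) / (235/ln(235)) ≈ 12.5743. The two agree to within a few percent, as expected.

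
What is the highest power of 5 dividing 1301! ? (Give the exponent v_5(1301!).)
v_5(1301!) = 324

Legendre's formula: v_p(n!) = Σ_{k ≥ 1} ⌊n / p^k⌋. For p = 5, n = 1301, the terms are:
  ⌊1301/5^1⌋ = ⌊1301/5⌋ = 260
  ⌊1301/5^2⌋ = ⌊1301/25⌋ = 52
  ⌊1301/5^3⌋ = ⌊1301/125⌋ = 10
  ⌊1301/5^4⌋ = ⌊1301/625⌋ = 2
(the next term ⌊1301/5^5⌋ = 0, terminating the sum). Summing: v_5(1301!) = 260 + 52 + 10 + 2 = 324.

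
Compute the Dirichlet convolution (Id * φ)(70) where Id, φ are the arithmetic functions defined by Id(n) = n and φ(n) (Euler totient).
(Id * φ)(70) = 351

Divisors of 70: [1, 2, 5, 7, 10, 14, 35, 70]. For each d | 70:
  d = 1: Id(1) · φ(70/1) = 1 · 24 = 24
  d = 2: Id(2) · φ(70/2) = 2 · 24 = 48
  d = 5: Id(5) · φ(70/5) = 5 · 6 = 30
  d = 7: Id(7) · φ(70/7) = 7 · 4 = 28
  d = 10: Id(10) · φ(70/10) = 10 · 6 = 60
  d = 14: Id(14) · φ(70/14) = 14 · 4 = 56
  d = 35: Id(35) · φ(70/35) = 35 · 1 = 35
  d = 70: Id(70) · φ(70/70) = 70 · 1 = 70
Summing: (Id * φ)(70) = 24 + 48 + 30 + 28 + 60 + 56 + 35 + 70 = 351.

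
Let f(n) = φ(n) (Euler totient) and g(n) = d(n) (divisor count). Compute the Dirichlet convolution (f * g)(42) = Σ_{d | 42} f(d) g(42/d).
(φ * d)(42) = 96

Divisors of 42: [1, 2, 3, 6, 7, 14, 21, 42]. For each d | 42:
  d = 1: φ(1) · d(42/1) = 1 · 8 = 8
  d = 2: φ(2) · d(42/2) = 1 · 4 = 4
  d = 3: φ(3) · d(42/3) = 2 · 4 = 8
  d = 6: φ(6) · d(42/6) = 2 · 2 = 4
  d = 7: φ(7) · d(42/7) = 6 · 4 = 24
  d = 14: φ(14) · d(42/14) = 6 · 2 = 12
  d = 21: φ(21) · d(42/21) = 12 · 2 = 24
  d = 42: φ(42) · d(42/42) = 12 · 1 = 12
Summing: (φ * d)(42) = 8 + 4 + 8 + 4 + 24 + 12 + 24 + 12 = 96.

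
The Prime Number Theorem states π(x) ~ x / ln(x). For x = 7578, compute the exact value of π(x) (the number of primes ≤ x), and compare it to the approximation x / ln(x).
π(7578) = 962;  x/ln(x) ≈ 848.31;  relative error ≈ 11.82%.

Directly count primes up to 7578: π(7578) = 962. The PNT approximation gives 7578/ln(7578) ≈ 7578/8.93300 ≈ 848.31. Relative error (π(x) − x/ln(x)) / π(x) ≈ 11.82%; the approximation is known to undercount slightly (Li(x) is a better estimate).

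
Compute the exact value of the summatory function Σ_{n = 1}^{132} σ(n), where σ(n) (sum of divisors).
Σ_{n ≤ 132} σ(n) = 14431

Compute σ(n) for each 1 ≤ n ≤ 132: σ(1) = 1, σ(2) = 3, σ(3) = 4, σ(4) = 7, σ(5) = 6, σ(6) = 12, σ(7) = 8, σ(8) = 15, σ(9) = 13, σ(10) = 18, σ(11) = 12, σ(12) = 28, σ(13) = 14, σ(14) = 24, σ(15) = 24, σ(16) = 31, σ(17) = 18, σ(18) = 39, σ(19) = 20, σ(20) = 42, σ(21) = 32, σ(22) = 36, σ(23) = 24, σ(24) = 60, σ(25) = 31, σ(26) = 42, σ(27) = 40, σ(28) = 56, σ(29) = 30, σ(30) = 72, σ(31) = 32, σ(32) = 63, σ(33) = 48, σ(34) = 54, σ(35) = 48, σ(36) = 91, σ(37) = 38, σ(38) = 60, σ(39) = 56, σ(40) = 90, σ(41) = 42, σ(42) = 96, σ(43) = 44, σ(44) = 84, σ(45) = 78, σ(46) = 72, σ(47) = 48, σ(48) = 124, σ(49) = 57, σ(50) = 93, σ(51) = 72, σ(52) = 98, σ(53) = 54, σ(54) = 120, σ(55) = 72, σ(56) = 120, σ(57) = 80, σ(58) = 90, σ(59) = 60, σ(60) = 168, σ(61) = 62, σ(62) = 96, σ(63) = 104, σ(64) = 127, σ(65) = 84, σ(66) = 144, σ(67) = 68, σ(68) = 126, σ(69) = 96, σ(70) = 144, σ(71) = 72, σ(72) = 195, σ(73) = 74, σ(74) = 114, σ(75) = 124, σ(76) = 140, σ(77) = 96, σ(78) = 168, σ(79) = 80, σ(80) = 186, σ(81) = 121, σ(82) = 126, σ(83) = 84, σ(84) = 224, σ(85) = 108, σ(86) = 132, σ(87) = 120, σ(88) = 180, σ(89) = 90, σ(90) = 234, σ(91) = 112, σ(92) = 168, σ(93) = 128, σ(94) = 144, σ(95) = 120, σ(96) = 252, σ(97) = 98, σ(98) = 171, σ(99) = 156, σ(100) = 217, σ(101) = 102, σ(102) = 216, σ(103) = 104, σ(104) = 210, σ(105) = 192, σ(106) = 162, σ(107) = 108, σ(108) = 280, σ(109) = 110, σ(110) = 216, σ(111) = 152, σ(112) = 248, σ(113) = 114, σ(114) = 240, σ(115) = 144, σ(116) = 210, σ(117) = 182, σ(118) = 180, σ(119) = 144, σ(120) = 360, σ(121) = 133, σ(122) = 186, σ(123) = 168, σ(124) = 224, σ(125) = 156, σ(126) = 312, σ(127) = 128, σ(128) = 255, σ(129) = 176, σ(130) = 252, σ(131) = 132, σ(132) = 336. Summing all 132 values: 14431. (Average order: Σ_{n ≤ x} σ(n) ~ (π²/12) x². For x = 132, (π²/12)·132² ≈ 14330.67.)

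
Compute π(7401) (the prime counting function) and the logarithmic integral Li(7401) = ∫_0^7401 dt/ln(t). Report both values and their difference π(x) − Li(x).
π(7401) = 939;  Li(7401) ≈ 959.48;  π(x) − Li(x) ≈ -20.48.

Direct count of primes ≤ 7401 gives π(7401) = 939. Numerical evaluation of the logarithmic integral gives Li(7401) ≈ 959.48. The difference π(x) − Li(x) ≈ -20.48 is typically negative for small/moderate x (Li(x) overestimates), though Littlewood's theorem shows this sign changes infinitely often.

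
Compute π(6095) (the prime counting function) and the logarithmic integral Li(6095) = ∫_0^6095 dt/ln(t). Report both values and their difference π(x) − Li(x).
π(6095) = 795;  Li(6095) ≈ 811.32;  π(x) − Li(x) ≈ -16.32.

Direct count of primes ≤ 6095 gives π(6095) = 795. Numerical evaluation of the logarithmic integral gives Li(6095) ≈ 811.32. The difference π(x) − Li(x) ≈ -16.32 is typically negative for small/moderate x (Li(x) overestimates), though Littlewood's theorem shows this sign changes infinitely often.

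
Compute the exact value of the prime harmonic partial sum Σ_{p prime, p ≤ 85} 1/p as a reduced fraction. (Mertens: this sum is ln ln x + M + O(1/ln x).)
Σ 1/p = 475714535349241099037539188841003/267064515689275851355624017992790

π(85) = 23, so the primes ≤ 85 are [2, 3, 5, 7, 11, 13, 17, 19, 23, 29, 31, 37, 41, 43, 47, 53, 59, 61, 67, 71, 73, 79, 83]. Summing 1/p over these primes: 475714535349241099037539188841003/267064515689275851355624017992790 ≈ 1.7813. Mertens estimate ln ln(85) + 0.2615 ≈ 1.7527.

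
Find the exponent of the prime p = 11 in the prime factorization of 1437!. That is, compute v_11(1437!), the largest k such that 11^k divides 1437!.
v_11(1437!) = 142

Legendre's formula: v_p(n!) = Σ_{k ≥ 1} ⌊n / p^k⌋. For p = 11, n = 1437, the terms are:
  ⌊1437/11^1⌋ = ⌊1437/11⌋ = 130
  ⌊1437/11^2⌋ = ⌊1437/121⌋ = 11
  ⌊1437/11^3⌋ = ⌊1437/1331⌋ = 1
(the next term ⌊1437/11^4⌋ = 0, terminating the sum). Summing: v_11(1437!) = 130 + 11 + 1 = 142.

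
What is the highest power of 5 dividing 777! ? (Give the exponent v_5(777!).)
v_5(777!) = 193

Legendre's formula: v_p(n!) = Σ_{k ≥ 1} ⌊n / p^k⌋. For p = 5, n = 777, the terms are:
  ⌊777/5^1⌋ = ⌊777/5⌋ = 155
  ⌊777/5^2⌋ = ⌊777/25⌋ = 31
  ⌊777/5^3⌋ = ⌊777/125⌋ = 6
  ⌊777/5^4⌋ = ⌊777/625⌋ = 1
(the next term ⌊777/5^5⌋ = 0, terminating the sum). Summing: v_5(777!) = 155 + 31 + 6 + 1 = 193.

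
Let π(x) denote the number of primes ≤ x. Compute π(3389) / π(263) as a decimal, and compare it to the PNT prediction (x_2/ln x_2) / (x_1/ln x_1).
π(3389)/π(263) = 477/56 ≈ 8.5179;  PNT prediction ≈ 8.8336.

π(263) = 56 and π(3389) = 477, so π(3389)/π(263) ≈ 8.5179. The PNT-predicted ratio is (3389/ln(3389)) / (263/ln(263)) ≈ 8.8336. The two agree to within a few percent, as expected.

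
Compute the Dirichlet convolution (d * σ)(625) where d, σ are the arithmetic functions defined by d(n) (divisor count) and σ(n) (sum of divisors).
(d * σ)(625) = 1215

Divisors of 625: [1, 5, 25, 125, 625]. For each d | 625:
  d = 1: d(1) · σ(625/1) = 1 · 781 = 781
  d = 5: d(5) · σ(625/5) = 2 · 156 = 312
  d = 25: d(25) · σ(625/25) = 3 · 31 = 93
  d = 125: d(125) · σ(625/125) = 4 · 6 = 24
  d = 625: d(625) · σ(625/625) = 5 · 1 = 5
Summing: (d * σ)(625) = 781 + 312 + 93 + 24 + 5 = 1215.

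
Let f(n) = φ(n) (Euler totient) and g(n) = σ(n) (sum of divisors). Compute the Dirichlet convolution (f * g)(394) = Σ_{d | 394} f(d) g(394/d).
(φ * σ)(394) = 1576

Divisors of 394: [1, 2, 197, 394]. For each d | 394:
  d = 1: φ(1) · σ(394/1) = 1 · 594 = 594
  d = 2: φ(2) · σ(394/2) = 1 · 198 = 198
  d = 197: φ(197) · σ(394/197) = 196 · 3 = 588
  d = 394: φ(394) · σ(394/394) = 196 · 1 = 196
Summing: (φ * σ)(394) = 594 + 198 + 588 + 196 = 1576.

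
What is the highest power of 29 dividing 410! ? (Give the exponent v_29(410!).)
v_29(410!) = 14

Legendre's formula: v_p(n!) = Σ_{k ≥ 1} ⌊n / p^k⌋. For p = 29, n = 410, the terms are:
  ⌊410/29^1⌋ = ⌊410/29⌋ = 14
(the next term ⌊410/29^2⌋ = 0, terminating the sum). Summing: v_29(410!) = 14 = 14.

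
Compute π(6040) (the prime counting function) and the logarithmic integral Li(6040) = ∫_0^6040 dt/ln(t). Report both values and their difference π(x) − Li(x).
π(6040) = 787;  Li(6040) ≈ 805.01;  π(x) − Li(x) ≈ -18.01.

Direct count of primes ≤ 6040 gives π(6040) = 787. Numerical evaluation of the logarithmic integral gives Li(6040) ≈ 805.01. The difference π(x) − Li(x) ≈ -18.01 is typically negative for small/moderate x (Li(x) overestimates), though Littlewood's theorem shows this sign changes infinitely often.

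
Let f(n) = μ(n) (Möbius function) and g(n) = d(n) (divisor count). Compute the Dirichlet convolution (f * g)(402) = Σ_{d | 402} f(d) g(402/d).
(μ * d)(402) = 1

Divisors of 402: [1, 2, 3, 6, 67, 134, 201, 402]. For each d | 402:
  d = 1: μ(1) · d(402/1) = 1 · 8 = 8
  d = 2: μ(2) · d(402/2) = -1 · 4 = -4
  d = 3: μ(3) · d(402/3) = -1 · 4 = -4
  d = 6: μ(6) · d(402/6) = 1 · 2 = 2
  d = 67: μ(67) · d(402/67) = -1 · 4 = -4
  d = 134: μ(134) · d(402/134) = 1 · 2 = 2
  d = 201: μ(201) · d(402/201) = 1 · 2 = 2
  d = 402: μ(402) · d(402/402) = -1 · 1 = -1
Summing: (μ * d)(402) = 8 + -4 + -4 + 2 + -4 + 2 + 2 + -1 = 1.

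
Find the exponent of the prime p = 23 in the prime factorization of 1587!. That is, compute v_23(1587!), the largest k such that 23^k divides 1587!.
v_23(1587!) = 72

Legendre's formula: v_p(n!) = Σ_{k ≥ 1} ⌊n / p^k⌋. For p = 23, n = 1587, the terms are:
  ⌊1587/23^1⌋ = ⌊1587/23⌋ = 69
  ⌊1587/23^2⌋ = ⌊1587/529⌋ = 3
(the next term ⌊1587/23^3⌋ = 0, terminating the sum). Summing: v_23(1587!) = 69 + 3 = 72.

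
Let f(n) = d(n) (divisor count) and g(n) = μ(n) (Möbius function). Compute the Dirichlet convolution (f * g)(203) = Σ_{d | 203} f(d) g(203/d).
(d * μ)(203) = 1

Divisors of 203: [1, 7, 29, 203]. For each d | 203:
  d = 1: d(1) · μ(203/1) = 1 · 1 = 1
  d = 7: d(7) · μ(203/7) = 2 · -1 = -2
  d = 29: d(29) · μ(203/29) = 2 · -1 = -2
  d = 203: d(203) · μ(203/203) = 4 · 1 = 4
Summing: (d * μ)(203) = 1 + -2 + -2 + 4 = 1.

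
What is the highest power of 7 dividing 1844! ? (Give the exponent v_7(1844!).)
v_7(1844!) = 305

Legendre's formula: v_p(n!) = Σ_{k ≥ 1} ⌊n / p^k⌋. For p = 7, n = 1844, the terms are:
  ⌊1844/7^1⌋ = ⌊1844/7⌋ = 263
  ⌊1844/7^2⌋ = ⌊1844/49⌋ = 37
  ⌊1844/7^3⌋ = ⌊1844/343⌋ = 5
(the next term ⌊1844/7^4⌋ = 0, terminating the sum). Summing: v_7(1844!) = 263 + 37 + 5 = 305.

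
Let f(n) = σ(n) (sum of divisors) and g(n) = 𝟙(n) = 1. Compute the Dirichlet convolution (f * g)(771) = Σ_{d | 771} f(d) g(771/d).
(σ * 𝟙)(771) = 1295

Divisors of 771: [1, 3, 257, 771]. For each d | 771:
  d = 1: σ(1) · 𝟙(771/1) = 1 · 1 = 1
  d = 3: σ(3) · 𝟙(771/3) = 4 · 1 = 4
  d = 257: σ(257) · 𝟙(771/257) = 258 · 1 = 258
  d = 771: σ(771) · 𝟙(771/771) = 1032 · 1 = 1032
Summing: (σ * 𝟙)(771) = 1 + 4 + 258 + 1032 = 1295.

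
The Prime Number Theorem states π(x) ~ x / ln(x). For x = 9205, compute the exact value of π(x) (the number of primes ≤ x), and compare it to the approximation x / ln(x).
π(9205) = 1141;  x/ln(x) ≈ 1008.49;  relative error ≈ 11.61%.

Directly count primes up to 9205: π(9205) = 1141. The PNT approximation gives 9205/ln(9205) ≈ 9205/9.12750 ≈ 1008.49. Relative error (π(x) − x/ln(x)) / π(x) ≈ 11.61%; the approximation is known to undercount slightly (Li(x) is a better estimate).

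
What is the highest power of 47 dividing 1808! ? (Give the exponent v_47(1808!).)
v_47(1808!) = 38

Legendre's formula: v_p(n!) = Σ_{k ≥ 1} ⌊n / p^k⌋. For p = 47, n = 1808, the terms are:
  ⌊1808/47^1⌋ = ⌊1808/47⌋ = 38
(the next term ⌊1808/47^2⌋ = 0, terminating the sum). Summing: v_47(1808!) = 38 = 38.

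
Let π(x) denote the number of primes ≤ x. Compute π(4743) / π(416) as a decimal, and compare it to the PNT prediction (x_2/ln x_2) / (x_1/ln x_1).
π(4743)/π(416) = 639/80 ≈ 7.9875;  PNT prediction ≈ 8.1232.

π(416) = 80 and π(4743) = 639, so π(4743)/π(416) ≈ 7.9875. The PNT-predicted ratio is (4743/ln(4743)) / (416/ln(416)) ≈ 8.1232. The two agree to within a few percent, as expected.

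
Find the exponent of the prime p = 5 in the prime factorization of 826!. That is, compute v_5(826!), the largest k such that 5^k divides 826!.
v_5(826!) = 205

Legendre's formula: v_p(n!) = Σ_{k ≥ 1} ⌊n / p^k⌋. For p = 5, n = 826, the terms are:
  ⌊826/5^1⌋ = ⌊826/5⌋ = 165
  ⌊826/5^2⌋ = ⌊826/25⌋ = 33
  ⌊826/5^3⌋ = ⌊826/125⌋ = 6
  ⌊826/5^4⌋ = ⌊826/625⌋ = 1
(the next term ⌊826/5^5⌋ = 0, terminating the sum). Summing: v_5(826!) = 165 + 33 + 6 + 1 = 205.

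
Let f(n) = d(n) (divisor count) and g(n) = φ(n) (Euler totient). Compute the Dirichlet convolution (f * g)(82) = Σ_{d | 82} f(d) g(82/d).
(d * φ)(82) = 126

Divisors of 82: [1, 2, 41, 82]. For each d | 82:
  d = 1: d(1) · φ(82/1) = 1 · 40 = 40
  d = 2: d(2) · φ(82/2) = 2 · 40 = 80
  d = 41: d(41) · φ(82/41) = 2 · 1 = 2
  d = 82: d(82) · φ(82/82) = 4 · 1 = 4
Summing: (d * φ)(82) = 40 + 80 + 2 + 4 = 126.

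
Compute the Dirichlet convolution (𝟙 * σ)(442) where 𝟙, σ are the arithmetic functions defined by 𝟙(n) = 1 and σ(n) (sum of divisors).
(𝟙 * σ)(442) = 1140

Divisors of 442: [1, 2, 13, 17, 26, 34, 221, 442]. For each d | 442:
  d = 1: 𝟙(1) · σ(442/1) = 1 · 756 = 756
  d = 2: 𝟙(2) · σ(442/2) = 1 · 252 = 252
  d = 13: 𝟙(13) · σ(442/13) = 1 · 54 = 54
  d = 17: 𝟙(17) · σ(442/17) = 1 · 42 = 42
  d = 26: 𝟙(26) · σ(442/26) = 1 · 18 = 18
  d = 34: 𝟙(34) · σ(442/34) = 1 · 14 = 14
  d = 221: 𝟙(221) · σ(442/221) = 1 · 3 = 3
  d = 442: 𝟙(442) · σ(442/442) = 1 · 1 = 1
Summing: (𝟙 * σ)(442) = 756 + 252 + 54 + 42 + 18 + 14 + 3 + 1 = 1140.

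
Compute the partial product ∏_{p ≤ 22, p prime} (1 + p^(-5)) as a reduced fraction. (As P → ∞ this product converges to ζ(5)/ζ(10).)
∏ = 405833785877367637916288/391770333462674252324875

The primes p ≤ 22 are [2, 3, 5, 7, 11, 13, 17, 19]. For each, (1 + 1/p^5) = (p^5 + 1)/p^5. Multiplying these fractions over p ∈ [2, 3, 5, 7, 11, 13, 17, 19] gives 405833785877367637916288/391770333462674252324875. (In the limit P → ∞ this tends to ζ(5)/ζ(10).)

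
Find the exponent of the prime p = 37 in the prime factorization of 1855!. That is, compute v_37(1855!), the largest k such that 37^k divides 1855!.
v_37(1855!) = 51

Legendre's formula: v_p(n!) = Σ_{k ≥ 1} ⌊n / p^k⌋. For p = 37, n = 1855, the terms are:
  ⌊1855/37^1⌋ = ⌊1855/37⌋ = 50
  ⌊1855/37^2⌋ = ⌊1855/1369⌋ = 1
(the next term ⌊1855/37^3⌋ = 0, terminating the sum). Summing: v_37(1855!) = 50 + 1 = 51.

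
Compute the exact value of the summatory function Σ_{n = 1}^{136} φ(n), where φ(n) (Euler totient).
Σ_{n ≤ 136} φ(n) = 5634

Compute φ(n) for each 1 ≤ n ≤ 136: φ(1) = 1, φ(2) = 1, φ(3) = 2, φ(4) = 2, φ(5) = 4, φ(6) = 2, φ(7) = 6, φ(8) = 4, φ(9) = 6, φ(10) = 4, φ(11) = 10, φ(12) = 4, φ(13) = 12, φ(14) = 6, φ(15) = 8, φ(16) = 8, φ(17) = 16, φ(18) = 6, φ(19) = 18, φ(20) = 8, φ(21) = 12, φ(22) = 10, φ(23) = 22, φ(24) = 8, φ(25) = 20, φ(26) = 12, φ(27) = 18, φ(28) = 12, φ(29) = 28, φ(30) = 8, φ(31) = 30, φ(32) = 16, φ(33) = 20, φ(34) = 16, φ(35) = 24, φ(36) = 12, φ(37) = 36, φ(38) = 18, φ(39) = 24, φ(40) = 16, φ(41) = 40, φ(42) = 12, φ(43) = 42, φ(44) = 20, φ(45) = 24, φ(46) = 22, φ(47) = 46, φ(48) = 16, φ(49) = 42, φ(50) = 20, φ(51) = 32, φ(52) = 24, φ(53) = 52, φ(54) = 18, φ(55) = 40, φ(56) = 24, φ(57) = 36, φ(58) = 28, φ(59) = 58, φ(60) = 16, φ(61) = 60, φ(62) = 30, φ(63) = 36, φ(64) = 32, φ(65) = 48, φ(66) = 20, φ(67) = 66, φ(68) = 32, φ(69) = 44, φ(70) = 24, φ(71) = 70, φ(72) = 24, φ(73) = 72, φ(74) = 36, φ(75) = 40, φ(76) = 36, φ(77) = 60, φ(78) = 24, φ(79) = 78, φ(80) = 32, φ(81) = 54, φ(82) = 40, φ(83) = 82, φ(84) = 24, φ(85) = 64, φ(86) = 42, φ(87) = 56, φ(88) = 40, φ(89) = 88, φ(90) = 24, φ(91) = 72, φ(92) = 44, φ(93) = 60, φ(94) = 46, φ(95) = 72, φ(96) = 32, φ(97) = 96, φ(98) = 42, φ(99) = 60, φ(100) = 40, φ(101) = 100, φ(102) = 32, φ(103) = 102, φ(104) = 48, φ(105) = 48, φ(106) = 52, φ(107) = 106, φ(108) = 36, φ(109) = 108, φ(110) = 40, φ(111) = 72, φ(112) = 48, φ(113) = 112, φ(114) = 36, φ(115) = 88, φ(116) = 56, φ(117) = 72, φ(118) = 58, φ(119) = 96, φ(120) = 32, φ(121) = 110, φ(122) = 60, φ(123) = 80, φ(124) = 60, φ(125) = 100, φ(126) = 36, φ(127) = 126, φ(128) = 64, φ(129) = 84, φ(130) = 48, φ(131) = 130, φ(132) = 40, φ(133) = 108, φ(134) = 66, φ(135) = 72, φ(136) = 64. Summing all 136 values: 5634. (Average order: Σ_{n ≤ x} φ(n) ~ (3/π²) x². For x = 136, (3/π²)·136² ≈ 5622.11.)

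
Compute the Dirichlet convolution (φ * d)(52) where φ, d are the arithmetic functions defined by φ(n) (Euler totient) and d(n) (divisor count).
(φ * d)(52) = 98

Divisors of 52: [1, 2, 4, 13, 26, 52]. For each d | 52:
  d = 1: φ(1) · d(52/1) = 1 · 6 = 6
  d = 2: φ(2) · d(52/2) = 1 · 4 = 4
  d = 4: φ(4) · d(52/4) = 2 · 2 = 4
  d = 13: φ(13) · d(52/13) = 12 · 3 = 36
  d = 26: φ(26) · d(52/26) = 12 · 2 = 24
  d = 52: φ(52) · d(52/52) = 24 · 1 = 24
Summing: (φ * d)(52) = 6 + 4 + 4 + 36 + 24 + 24 = 98.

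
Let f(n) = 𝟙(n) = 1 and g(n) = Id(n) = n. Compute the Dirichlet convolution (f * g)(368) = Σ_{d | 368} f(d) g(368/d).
(𝟙 * Id)(368) = 744

Divisors of 368: [1, 2, 4, 8, 16, 23, 46, 92, 184, 368]. For each d | 368:
  d = 1: 𝟙(1) · Id(368/1) = 1 · 368 = 368
  d = 2: 𝟙(2) · Id(368/2) = 1 · 184 = 184
  d = 4: 𝟙(4) · Id(368/4) = 1 · 92 = 92
  d = 8: 𝟙(8) · Id(368/8) = 1 · 46 = 46
  d = 16: 𝟙(16) · Id(368/16) = 1 · 23 = 23
  d = 23: 𝟙(23) · Id(368/23) = 1 · 16 = 16
  d = 46: 𝟙(46) · Id(368/46) = 1 · 8 = 8
  d = 92: 𝟙(92) · Id(368/92) = 1 · 4 = 4
  d = 184: 𝟙(184) · Id(368/184) = 1 · 2 = 2
  d = 368: 𝟙(368) · Id(368/368) = 1 · 1 = 1
Summing: (𝟙 * Id)(368) = 368 + 184 + 92 + 46 + 23 + 16 + 8 + 4 + 2 + 1 = 744.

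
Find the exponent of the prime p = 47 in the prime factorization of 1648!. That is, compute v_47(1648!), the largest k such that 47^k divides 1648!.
v_47(1648!) = 35

Legendre's formula: v_p(n!) = Σ_{k ≥ 1} ⌊n / p^k⌋. For p = 47, n = 1648, the terms are:
  ⌊1648/47^1⌋ = ⌊1648/47⌋ = 35
(the next term ⌊1648/47^2⌋ = 0, terminating the sum). Summing: v_47(1648!) = 35 = 35.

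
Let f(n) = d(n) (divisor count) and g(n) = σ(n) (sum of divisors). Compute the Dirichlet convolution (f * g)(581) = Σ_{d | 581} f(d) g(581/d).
(d * σ)(581) = 860

Divisors of 581: [1, 7, 83, 581]. For each d | 581:
  d = 1: d(1) · σ(581/1) = 1 · 672 = 672
  d = 7: d(7) · σ(581/7) = 2 · 84 = 168
  d = 83: d(83) · σ(581/83) = 2 · 8 = 16
  d = 581: d(581) · σ(581/581) = 4 · 1 = 4
Summing: (d * σ)(581) = 672 + 168 + 16 + 4 = 860.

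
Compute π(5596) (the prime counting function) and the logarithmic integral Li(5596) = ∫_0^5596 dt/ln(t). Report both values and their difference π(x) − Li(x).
π(5596) = 738;  Li(5596) ≈ 753.79;  π(x) − Li(x) ≈ -15.79.

Direct count of primes ≤ 5596 gives π(5596) = 738. Numerical evaluation of the logarithmic integral gives Li(5596) ≈ 753.79. The difference π(x) − Li(x) ≈ -15.79 is typically negative for small/moderate x (Li(x) overestimates), though Littlewood's theorem shows this sign changes infinitely often.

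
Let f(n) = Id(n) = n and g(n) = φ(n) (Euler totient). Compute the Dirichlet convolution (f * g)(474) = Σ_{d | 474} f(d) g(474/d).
(Id * φ)(474) = 2355

Divisors of 474: [1, 2, 3, 6, 79, 158, 237, 474]. For each d | 474:
  d = 1: Id(1) · φ(474/1) = 1 · 156 = 156
  d = 2: Id(2) · φ(474/2) = 2 · 156 = 312
  d = 3: Id(3) · φ(474/3) = 3 · 78 = 234
  d = 6: Id(6) · φ(474/6) = 6 · 78 = 468
  d = 79: Id(79) · φ(474/79) = 79 · 2 = 158
  d = 158: Id(158) · φ(474/158) = 158 · 2 = 316
  d = 237: Id(237) · φ(474/237) = 237 · 1 = 237
  d = 474: Id(474) · φ(474/474) = 474 · 1 = 474
Summing: (Id * φ)(474) = 156 + 312 + 234 + 468 + 158 + 316 + 237 + 474 = 2355.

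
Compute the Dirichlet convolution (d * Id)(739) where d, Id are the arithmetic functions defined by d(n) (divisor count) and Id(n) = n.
(d * Id)(739) = 741

Divisors of 739: [1, 739]. For each d | 739:
  d = 1: d(1) · Id(739/1) = 1 · 739 = 739
  d = 739: d(739) · Id(739/739) = 2 · 1 = 2
Summing: (d * Id)(739) = 739 + 2 = 741.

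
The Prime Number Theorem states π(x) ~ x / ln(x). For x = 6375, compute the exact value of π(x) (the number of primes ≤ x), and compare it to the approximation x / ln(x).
π(6375) = 831;  x/ln(x) ≈ 727.73;  relative error ≈ 12.43%.

Directly count primes up to 6375: π(6375) = 831. The PNT approximation gives 6375/ln(6375) ≈ 6375/8.76014 ≈ 727.73. Relative error (π(x) − x/ln(x)) / π(x) ≈ 12.43%; the approximation is known to undercount slightly (Li(x) is a better estimate).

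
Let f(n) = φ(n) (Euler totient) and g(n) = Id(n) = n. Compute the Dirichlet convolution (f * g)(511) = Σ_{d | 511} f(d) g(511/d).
(φ * Id)(511) = 1885

Divisors of 511: [1, 7, 73, 511]. For each d | 511:
  d = 1: φ(1) · Id(511/1) = 1 · 511 = 511
  d = 7: φ(7) · Id(511/7) = 6 · 73 = 438
  d = 73: φ(73) · Id(511/73) = 72 · 7 = 504
  d = 511: φ(511) · Id(511/511) = 432 · 1 = 432
Summing: (φ * Id)(511) = 511 + 438 + 504 + 432 = 1885.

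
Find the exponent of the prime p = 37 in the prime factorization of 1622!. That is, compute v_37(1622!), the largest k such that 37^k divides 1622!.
v_37(1622!) = 44

Legendre's formula: v_p(n!) = Σ_{k ≥ 1} ⌊n / p^k⌋. For p = 37, n = 1622, the terms are:
  ⌊1622/37^1⌋ = ⌊1622/37⌋ = 43
  ⌊1622/37^2⌋ = ⌊1622/1369⌋ = 1
(the next term ⌊1622/37^3⌋ = 0, terminating the sum). Summing: v_37(1622!) = 43 + 1 = 44.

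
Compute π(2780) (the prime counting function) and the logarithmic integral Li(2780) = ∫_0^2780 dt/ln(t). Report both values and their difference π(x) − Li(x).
π(2780) = 404;  Li(2780) ≈ 415.15;  π(x) − Li(x) ≈ -11.15.

Direct count of primes ≤ 2780 gives π(2780) = 404. Numerical evaluation of the logarithmic integral gives Li(2780) ≈ 415.15. The difference π(x) − Li(x) ≈ -11.15 is typically negative for small/moderate x (Li(x) overestimates), though Littlewood's theorem shows this sign changes infinitely often.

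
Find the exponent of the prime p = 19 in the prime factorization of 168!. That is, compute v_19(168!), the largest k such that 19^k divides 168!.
v_19(168!) = 8

Legendre's formula: v_p(n!) = Σ_{k ≥ 1} ⌊n / p^k⌋. For p = 19, n = 168, the terms are:
  ⌊168/19^1⌋ = ⌊168/19⌋ = 8
(the next term ⌊168/19^2⌋ = 0, terminating the sum). Summing: v_19(168!) = 8 = 8.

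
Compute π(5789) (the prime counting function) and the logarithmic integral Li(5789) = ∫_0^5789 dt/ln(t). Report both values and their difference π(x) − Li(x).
π(5789) = 759;  Li(5789) ≈ 776.11;  π(x) − Li(x) ≈ -17.11.

Direct count of primes ≤ 5789 gives π(5789) = 759. Numerical evaluation of the logarithmic integral gives Li(5789) ≈ 776.11. The difference π(x) − Li(x) ≈ -17.11 is typically negative for small/moderate x (Li(x) overestimates), though Littlewood's theorem shows this sign changes infinitely often.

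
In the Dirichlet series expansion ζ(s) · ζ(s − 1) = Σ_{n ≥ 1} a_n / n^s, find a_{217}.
σ(217) = 256

In the product (Σ m^0/m^s)(Σ k / k^s) = Σ (Σ_{d | n} d) / n^s, the coefficient of 1/n^s is σ(n) = Σ_{d | n} d. For n = 217, divisors are [1, 7, 31, 217]; summing: σ(217) = 256.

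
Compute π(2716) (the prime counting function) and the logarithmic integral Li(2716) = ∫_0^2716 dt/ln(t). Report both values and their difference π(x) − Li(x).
π(2716) = 396;  Li(2716) ≈ 407.07;  π(x) − Li(x) ≈ -11.07.

Direct count of primes ≤ 2716 gives π(2716) = 396. Numerical evaluation of the logarithmic integral gives Li(2716) ≈ 407.07. The difference π(x) − Li(x) ≈ -11.07 is typically negative for small/moderate x (Li(x) overestimates), though Littlewood's theorem shows this sign changes infinitely often.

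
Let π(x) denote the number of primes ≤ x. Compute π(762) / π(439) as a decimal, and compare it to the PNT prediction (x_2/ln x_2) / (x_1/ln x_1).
π(762)/π(439) = 135/85 ≈ 1.5882;  PNT prediction ≈ 1.5915.

π(439) = 85 and π(762) = 135, so π(762)/π(439) ≈ 1.5882. The PNT-predicted ratio is (762/ln(762)) / (439/ln(439)) ≈ 1.5915. The two agree to within a few percent, as expected.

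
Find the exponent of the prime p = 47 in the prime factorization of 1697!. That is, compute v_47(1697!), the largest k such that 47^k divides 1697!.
v_47(1697!) = 36

Legendre's formula: v_p(n!) = Σ_{k ≥ 1} ⌊n / p^k⌋. For p = 47, n = 1697, the terms are:
  ⌊1697/47^1⌋ = ⌊1697/47⌋ = 36
(the next term ⌊1697/47^2⌋ = 0, terminating the sum). Summing: v_47(1697!) = 36 = 36.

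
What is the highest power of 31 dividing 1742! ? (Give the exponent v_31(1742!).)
v_31(1742!) = 57

Legendre's formula: v_p(n!) = Σ_{k ≥ 1} ⌊n / p^k⌋. For p = 31, n = 1742, the terms are:
  ⌊1742/31^1⌋ = ⌊1742/31⌋ = 56
  ⌊1742/31^2⌋ = ⌊1742/961⌋ = 1
(the next term ⌊1742/31^3⌋ = 0, terminating the sum). Summing: v_31(1742!) = 56 + 1 = 57.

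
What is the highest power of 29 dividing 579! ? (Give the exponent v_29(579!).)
v_29(579!) = 19

Legendre's formula: v_p(n!) = Σ_{k ≥ 1} ⌊n / p^k⌋. For p = 29, n = 579, the terms are:
  ⌊579/29^1⌋ = ⌊579/29⌋ = 19
(the next term ⌊579/29^2⌋ = 0, terminating the sum). Summing: v_29(579!) = 19 = 19.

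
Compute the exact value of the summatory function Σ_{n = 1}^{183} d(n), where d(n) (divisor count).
Σ_{n ≤ 183} d(n) = 985

Compute d(n) for each 1 ≤ n ≤ 183: d(1) = 1, d(2) = 2, d(3) = 2, d(4) = 3, d(5) = 2, d(6) = 4, d(7) = 2, d(8) = 4, d(9) = 3, d(10) = 4, d(11) = 2, d(12) = 6, d(13) = 2, d(14) = 4, d(15) = 4, d(16) = 5, d(17) = 2, d(18) = 6, d(19) = 2, d(20) = 6, d(21) = 4, d(22) = 4, d(23) = 2, d(24) = 8, d(25) = 3, d(26) = 4, d(27) = 4, d(28) = 6, d(29) = 2, d(30) = 8, d(31) = 2, d(32) = 6, d(33) = 4, d(34) = 4, d(35) = 4, d(36) = 9, d(37) = 2, d(38) = 4, d(39) = 4, d(40) = 8, d(41) = 2, d(42) = 8, d(43) = 2, d(44) = 6, d(45) = 6, d(46) = 4, d(47) = 2, d(48) = 10, d(49) = 3, d(50) = 6, d(51) = 4, d(52) = 6, d(53) = 2, d(54) = 8, d(55) = 4, d(56) = 8, d(57) = 4, d(58) = 4, d(59) = 2, d(60) = 12, d(61) = 2, d(62) = 4, d(63) = 6, d(64) = 7, d(65) = 4, d(66) = 8, d(67) = 2, d(68) = 6, d(69) = 4, d(70) = 8, d(71) = 2, d(72) = 12, d(73) = 2, d(74) = 4, d(75) = 6, d(76) = 6, d(77) = 4, d(78) = 8, d(79) = 2, d(80) = 10, d(81) = 5, d(82) = 4, d(83) = 2, d(84) = 12, d(85) = 4, d(86) = 4, d(87) = 4, d(88) = 8, d(89) = 2, d(90) = 12, d(91) = 4, d(92) = 6, d(93) = 4, d(94) = 4, d(95) = 4, d(96) = 12, d(97) = 2, d(98) = 6, d(99) = 6, d(100) = 9, d(101) = 2, d(102) = 8, d(103) = 2, d(104) = 8, d(105) = 8, d(106) = 4, d(107) = 2, d(108) = 12, d(109) = 2, d(110) = 8, d(111) = 4, d(112) = 10, d(113) = 2, d(114) = 8, d(115) = 4, d(116) = 6, d(117) = 6, d(118) = 4, d(119) = 4, d(120) = 16, d(121) = 3, d(122) = 4, d(123) = 4, d(124) = 6, d(125) = 4, d(126) = 12, d(127) = 2, d(128) = 8, d(129) = 4, d(130) = 8, d(131) = 2, d(132) = 12, d(133) = 4, d(134) = 4, d(135) = 8, d(136) = 8, d(137) = 2, d(138) = 8, d(139) = 2, d(140) = 12, d(141) = 4, d(142) = 4, d(143) = 4, d(144) = 15, d(145) = 4, d(146) = 4, d(147) = 6, d(148) = 6, d(149) = 2, d(150) = 12, d(151) = 2, d(152) = 8, d(153) = 6, d(154) = 8, d(155) = 4, d(156) = 12, d(157) = 2, d(158) = 4, d(159) = 4, d(160) = 12, d(161) = 4, d(162) = 10, d(163) = 2, d(164) = 6, d(165) = 8, d(166) = 4, d(167) = 2, d(168) = 16, d(169) = 3, d(170) = 8, d(171) = 6, d(172) = 6, d(173) = 2, d(174) = 8, d(175) = 6, d(176) = 10, d(177) = 4, d(178) = 4, d(179) = 2, d(180) = 18, d(181) = 2, d(182) = 8, d(183) = 4. Summing all 183 values: 985. (Dirichlet's divisor formula: Σ_{n ≤ x} d(n) = x ln(x) + (2γ − 1) x + O(√x). For x = 183, the asymptotic estimate is ≈ 981.60.)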